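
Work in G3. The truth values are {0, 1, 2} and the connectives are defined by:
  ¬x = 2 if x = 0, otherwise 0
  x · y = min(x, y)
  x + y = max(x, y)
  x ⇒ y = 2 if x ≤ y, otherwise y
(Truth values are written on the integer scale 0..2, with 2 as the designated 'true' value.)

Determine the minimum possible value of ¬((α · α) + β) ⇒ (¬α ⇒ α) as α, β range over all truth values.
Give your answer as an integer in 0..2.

0

Take α = 0, β = 0:
α · α = 0 · 0 = 0
(α · α) + β = 0 + 0 = 0
¬((α · α) + β) = ¬0 = 2
¬α = ¬0 = 2
¬α ⇒ α = 2 ⇒ 0 = 0
¬((α · α) + β) ⇒ (¬α ⇒ α) = 2 ⇒ 0 = 0
No assignment yields a value below 0, so this is the minimum.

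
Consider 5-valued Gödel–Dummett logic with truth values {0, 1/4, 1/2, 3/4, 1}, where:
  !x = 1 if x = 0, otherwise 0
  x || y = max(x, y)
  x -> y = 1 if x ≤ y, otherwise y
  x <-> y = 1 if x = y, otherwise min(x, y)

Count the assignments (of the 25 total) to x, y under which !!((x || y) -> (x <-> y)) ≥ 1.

17

value 1: 17 assignments (counts)
value 0: 8 assignments
So 17 of the 25 assignments meet the threshold.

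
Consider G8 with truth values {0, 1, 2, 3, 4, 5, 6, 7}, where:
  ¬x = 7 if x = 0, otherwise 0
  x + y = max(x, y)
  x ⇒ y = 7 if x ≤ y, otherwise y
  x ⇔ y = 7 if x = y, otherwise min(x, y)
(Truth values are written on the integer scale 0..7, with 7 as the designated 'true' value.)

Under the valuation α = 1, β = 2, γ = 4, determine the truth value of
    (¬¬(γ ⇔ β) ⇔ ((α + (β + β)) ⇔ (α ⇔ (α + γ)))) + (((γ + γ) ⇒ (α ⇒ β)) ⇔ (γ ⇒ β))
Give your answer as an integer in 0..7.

2

γ ⇔ β = 4 ⇔ 2 = 2
¬(γ ⇔ β) = ¬2 = 0
¬¬(γ ⇔ β) = ¬0 = 7
β + β = 2 + 2 = 2
α + (β + β) = 1 + 2 = 2
α + γ = 1 + 4 = 4
α ⇔ (α + γ) = 1 ⇔ 4 = 1
(α + (β + β)) ⇔ (α ⇔ (α + γ)) = 2 ⇔ 1 = 1
¬¬(γ ⇔ β) ⇔ ((α + (β + β)) ⇔ (α ⇔ (α + γ))) = 7 ⇔ 1 = 1
γ + γ = 4 + 4 = 4
α ⇒ β = 1 ⇒ 2 = 7
(γ + γ) ⇒ (α ⇒ β) = 4 ⇒ 7 = 7
γ ⇒ β = 4 ⇒ 2 = 2
((γ + γ) ⇒ (α ⇒ β)) ⇔ (γ ⇒ β) = 7 ⇔ 2 = 2
(¬¬(γ ⇔ β) ⇔ ((α + (β + β)) ⇔ (α ⇔ (α + γ)))) + (((γ + γ) ⇒ (α ⇒ β)) ⇔ (γ ⇒ β)) = 1 + 2 = 2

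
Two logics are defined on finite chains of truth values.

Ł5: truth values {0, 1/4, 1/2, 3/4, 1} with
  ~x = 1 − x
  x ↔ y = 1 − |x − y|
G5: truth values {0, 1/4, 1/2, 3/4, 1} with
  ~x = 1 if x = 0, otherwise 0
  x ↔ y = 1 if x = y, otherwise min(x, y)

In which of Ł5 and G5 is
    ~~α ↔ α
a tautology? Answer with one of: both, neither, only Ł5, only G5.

In Ł5: every assignment gives 1 — tautology.
In G5: at α = 1/4 the value is 1/4 — not a tautology.

only Ł5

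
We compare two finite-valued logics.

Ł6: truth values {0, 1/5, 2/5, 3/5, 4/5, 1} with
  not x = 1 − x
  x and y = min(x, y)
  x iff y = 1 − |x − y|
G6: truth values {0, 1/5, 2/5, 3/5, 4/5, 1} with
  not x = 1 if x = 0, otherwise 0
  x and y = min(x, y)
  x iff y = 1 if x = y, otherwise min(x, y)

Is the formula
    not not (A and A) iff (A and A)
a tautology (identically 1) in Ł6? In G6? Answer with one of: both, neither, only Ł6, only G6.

only Ł6

In Ł6: every assignment gives 1 — tautology.
In G6: at A = 1/5 the value is 1/5 — not a tautology.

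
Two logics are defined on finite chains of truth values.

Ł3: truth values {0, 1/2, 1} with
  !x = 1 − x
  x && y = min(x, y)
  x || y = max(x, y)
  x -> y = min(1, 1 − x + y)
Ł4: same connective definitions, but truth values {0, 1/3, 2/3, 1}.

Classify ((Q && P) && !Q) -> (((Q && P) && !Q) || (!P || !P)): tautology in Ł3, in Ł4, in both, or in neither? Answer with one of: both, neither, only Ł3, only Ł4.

both

In Ł3: every assignment gives 1 — tautology.
In Ł4: every assignment gives 1 — tautology.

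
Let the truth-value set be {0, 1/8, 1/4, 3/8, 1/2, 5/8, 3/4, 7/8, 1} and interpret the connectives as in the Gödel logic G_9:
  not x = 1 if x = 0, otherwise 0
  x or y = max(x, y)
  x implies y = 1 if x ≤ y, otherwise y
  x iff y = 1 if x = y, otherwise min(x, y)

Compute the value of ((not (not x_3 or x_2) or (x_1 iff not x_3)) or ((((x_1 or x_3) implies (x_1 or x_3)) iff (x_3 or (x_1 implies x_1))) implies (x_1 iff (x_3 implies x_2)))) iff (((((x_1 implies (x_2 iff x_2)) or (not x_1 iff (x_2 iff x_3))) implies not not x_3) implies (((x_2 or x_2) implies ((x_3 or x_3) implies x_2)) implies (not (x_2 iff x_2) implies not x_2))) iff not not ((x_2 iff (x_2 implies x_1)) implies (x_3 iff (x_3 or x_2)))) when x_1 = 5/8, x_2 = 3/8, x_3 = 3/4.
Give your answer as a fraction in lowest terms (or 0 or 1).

3/8

not x_3 = not 3/4 = 0
not x_3 or x_2 = 0 or 3/8 = 3/8
not (not x_3 or x_2) = not 3/8 = 0
not x_3 = not 3/4 = 0
x_1 iff not x_3 = 5/8 iff 0 = 0
not (not x_3 or x_2) or (x_1 iff not x_3) = 0 or 0 = 0
x_1 or x_3 = 5/8 or 3/4 = 3/4
x_1 or x_3 = 5/8 or 3/4 = 3/4
(x_1 or x_3) implies (x_1 or x_3) = 3/4 implies 3/4 = 1
x_1 implies x_1 = 5/8 implies 5/8 = 1
x_3 or (x_1 implies x_1) = 3/4 or 1 = 1
((x_1 or x_3) implies (x_1 or x_3)) iff (x_3 or (x_1 implies x_1)) = 1 iff 1 = 1
x_3 implies x_2 = 3/4 implies 3/8 = 3/8
x_1 iff (x_3 implies x_2) = 5/8 iff 3/8 = 3/8
(((x_1 or x_3) implies (x_1 or x_3)) iff (x_3 or (x_1 implies x_1))) implies (x_1 iff (x_3 implies x_2)) = 1 implies 3/8 = 3/8
(not (not x_3 or x_2) or (x_1 iff not x_3)) or ((((x_1 or x_3) implies (x_1 or x_3)) iff (x_3 or (x_1 implies x_1))) implies (x_1 iff (x_3 implies x_2))) = 0 or 3/8 = 3/8
x_2 iff x_2 = 3/8 iff 3/8 = 1
x_1 implies (x_2 iff x_2) = 5/8 implies 1 = 1
not x_1 = not 5/8 = 0
x_2 iff x_3 = 3/8 iff 3/4 = 3/8
not x_1 iff (x_2 iff x_3) = 0 iff 3/8 = 0
(x_1 implies (x_2 iff x_2)) or (not x_1 iff (x_2 iff x_3)) = 1 or 0 = 1
not x_3 = not 3/4 = 0
not not x_3 = not 0 = 1
((x_1 implies (x_2 iff x_2)) or (not x_1 iff (x_2 iff x_3))) implies not not x_3 = 1 implies 1 = 1
x_2 or x_2 = 3/8 or 3/8 = 3/8
x_3 or x_3 = 3/4 or 3/4 = 3/4
(x_3 or x_3) implies x_2 = 3/4 implies 3/8 = 3/8
(x_2 or x_2) implies ((x_3 or x_3) implies x_2) = 3/8 implies 3/8 = 1
x_2 iff x_2 = 3/8 iff 3/8 = 1
not (x_2 iff x_2) = not 1 = 0
not x_2 = not 3/8 = 0
not (x_2 iff x_2) implies not x_2 = 0 implies 0 = 1
((x_2 or x_2) implies ((x_3 or x_3) implies x_2)) implies (not (x_2 iff x_2) implies not x_2) = 1 implies 1 = 1
(((x_1 implies (x_2 iff x_2)) or (not x_1 iff (x_2 iff x_3))) implies not not x_3) implies (((x_2 or x_2) implies ((x_3 or x_3) implies x_2)) implies (not (x_2 iff x_2) implies not x_2)) = 1 implies 1 = 1
x_2 implies x_1 = 3/8 implies 5/8 = 1
x_2 iff (x_2 implies x_1) = 3/8 iff 1 = 3/8
x_3 or x_2 = 3/4 or 3/8 = 3/4
x_3 iff (x_3 or x_2) = 3/4 iff 3/4 = 1
(x_2 iff (x_2 implies x_1)) implies (x_3 iff (x_3 or x_2)) = 3/8 implies 1 = 1
not ((x_2 iff (x_2 implies x_1)) implies (x_3 iff (x_3 or x_2))) = not 1 = 0
not not ((x_2 iff (x_2 implies x_1)) implies (x_3 iff (x_3 or x_2))) = not 0 = 1
((((x_1 implies (x_2 iff x_2)) or (not x_1 iff (x_2 iff x_3))) implies not not x_3) implies (((x_2 or x_2) implies ((x_3 or x_3) implies x_2)) implies (not (x_2 iff x_2) implies not x_2))) iff not not ((x_2 iff (x_2 implies x_1)) implies (x_3 iff (x_3 or x_2))) = 1 iff 1 = 1
((not (not x_3 or x_2) or (x_1 iff not x_3)) or ((((x_1 or x_3) implies (x_1 or x_3)) iff (x_3 or (x_1 implies x_1))) implies (x_1 iff (x_3 implies x_2)))) iff (((((x_1 implies (x_2 iff x_2)) or (not x_1 iff (x_2 iff x_3))) implies not not x_3) implies (((x_2 or x_2) implies ((x_3 or x_3) implies x_2)) implies (not (x_2 iff x_2) implies not x_2))) iff not not ((x_2 iff (x_2 implies x_1)) implies (x_3 iff (x_3 or x_2)))) = 3/8 iff 1 = 3/8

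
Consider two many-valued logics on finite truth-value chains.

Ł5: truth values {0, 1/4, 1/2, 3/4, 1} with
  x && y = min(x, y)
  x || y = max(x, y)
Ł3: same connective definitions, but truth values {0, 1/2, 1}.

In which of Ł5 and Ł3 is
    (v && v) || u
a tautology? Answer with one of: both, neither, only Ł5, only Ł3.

neither

In Ł5: at u = 0, v = 0 the value is 0 — not a tautology.
In Ł3: at u = 0, v = 0 the value is 0 — not a tautology.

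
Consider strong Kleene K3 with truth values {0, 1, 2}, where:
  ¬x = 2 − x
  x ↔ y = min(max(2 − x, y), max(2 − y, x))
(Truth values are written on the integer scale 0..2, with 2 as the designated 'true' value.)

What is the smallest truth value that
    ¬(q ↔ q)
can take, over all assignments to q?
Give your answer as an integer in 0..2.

Take q = 0:
q ↔ q = 0 ↔ 0 = 2
¬(q ↔ q) = ¬2 = 0
No assignment yields a value below 0, so this is the minimum.

0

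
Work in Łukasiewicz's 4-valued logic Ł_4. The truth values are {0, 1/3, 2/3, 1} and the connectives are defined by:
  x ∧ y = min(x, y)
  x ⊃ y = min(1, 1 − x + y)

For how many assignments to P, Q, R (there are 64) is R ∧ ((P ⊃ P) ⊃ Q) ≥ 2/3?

value 1: 4 assignments (counts)
value 2/3: 12 assignments (counts)
value 1/3: 20 assignments
value 0: 28 assignments
So 16 of the 64 assignments meet the threshold.

16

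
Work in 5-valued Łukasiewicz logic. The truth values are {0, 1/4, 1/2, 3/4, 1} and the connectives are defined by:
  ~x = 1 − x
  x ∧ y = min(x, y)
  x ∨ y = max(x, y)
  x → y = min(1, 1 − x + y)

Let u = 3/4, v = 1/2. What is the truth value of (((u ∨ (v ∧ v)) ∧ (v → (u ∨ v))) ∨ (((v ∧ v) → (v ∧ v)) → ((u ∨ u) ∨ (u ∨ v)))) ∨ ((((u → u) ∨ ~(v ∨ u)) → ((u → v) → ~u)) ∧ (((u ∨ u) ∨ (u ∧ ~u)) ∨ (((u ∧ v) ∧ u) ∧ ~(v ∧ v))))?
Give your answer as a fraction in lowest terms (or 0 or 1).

3/4

v ∧ v = 1/2 ∧ 1/2 = 1/2
u ∨ (v ∧ v) = 3/4 ∨ 1/2 = 3/4
u ∨ v = 3/4 ∨ 1/2 = 3/4
v → (u ∨ v) = 1/2 → 3/4 = 1
(u ∨ (v ∧ v)) ∧ (v → (u ∨ v)) = 3/4 ∧ 1 = 3/4
v ∧ v = 1/2 ∧ 1/2 = 1/2
v ∧ v = 1/2 ∧ 1/2 = 1/2
(v ∧ v) → (v ∧ v) = 1/2 → 1/2 = 1
u ∨ u = 3/4 ∨ 3/4 = 3/4
u ∨ v = 3/4 ∨ 1/2 = 3/4
(u ∨ u) ∨ (u ∨ v) = 3/4 ∨ 3/4 = 3/4
((v ∧ v) → (v ∧ v)) → ((u ∨ u) ∨ (u ∨ v)) = 1 → 3/4 = 3/4
((u ∨ (v ∧ v)) ∧ (v → (u ∨ v))) ∨ (((v ∧ v) → (v ∧ v)) → ((u ∨ u) ∨ (u ∨ v))) = 3/4 ∨ 3/4 = 3/4
u → u = 3/4 → 3/4 = 1
v ∨ u = 1/2 ∨ 3/4 = 3/4
~(v ∨ u) = ~3/4 = 1/4
(u → u) ∨ ~(v ∨ u) = 1 ∨ 1/4 = 1
u → v = 3/4 → 1/2 = 3/4
~u = ~3/4 = 1/4
(u → v) → ~u = 3/4 → 1/4 = 1/2
((u → u) ∨ ~(v ∨ u)) → ((u → v) → ~u) = 1 → 1/2 = 1/2
u ∨ u = 3/4 ∨ 3/4 = 3/4
~u = ~3/4 = 1/4
u ∧ ~u = 3/4 ∧ 1/4 = 1/4
(u ∨ u) ∨ (u ∧ ~u) = 3/4 ∨ 1/4 = 3/4
u ∧ v = 3/4 ∧ 1/2 = 1/2
(u ∧ v) ∧ u = 1/2 ∧ 3/4 = 1/2
v ∧ v = 1/2 ∧ 1/2 = 1/2
~(v ∧ v) = ~1/2 = 1/2
((u ∧ v) ∧ u) ∧ ~(v ∧ v) = 1/2 ∧ 1/2 = 1/2
((u ∨ u) ∨ (u ∧ ~u)) ∨ (((u ∧ v) ∧ u) ∧ ~(v ∧ v)) = 3/4 ∨ 1/2 = 3/4
(((u → u) ∨ ~(v ∨ u)) → ((u → v) → ~u)) ∧ (((u ∨ u) ∨ (u ∧ ~u)) ∨ (((u ∧ v) ∧ u) ∧ ~(v ∧ v))) = 1/2 ∧ 3/4 = 1/2
(((u ∨ (v ∧ v)) ∧ (v → (u ∨ v))) ∨ (((v ∧ v) → (v ∧ v)) → ((u ∨ u) ∨ (u ∨ v)))) ∨ ((((u → u) ∨ ~(v ∨ u)) → ((u → v) → ~u)) ∧ (((u ∨ u) ∨ (u ∧ ~u)) ∨ (((u ∧ v) ∧ u) ∧ ~(v ∧ v)))) = 3/4 ∨ 1/2 = 3/4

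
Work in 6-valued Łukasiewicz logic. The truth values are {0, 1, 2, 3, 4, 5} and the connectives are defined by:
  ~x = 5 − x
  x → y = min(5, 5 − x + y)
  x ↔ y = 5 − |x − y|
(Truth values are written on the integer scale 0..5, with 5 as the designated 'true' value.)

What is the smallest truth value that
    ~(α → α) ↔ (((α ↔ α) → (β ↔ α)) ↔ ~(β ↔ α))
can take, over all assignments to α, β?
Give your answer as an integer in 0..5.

Take α = 0, β = 2:
α → α = 0 → 0 = 5
~(α → α) = ~5 = 0
α ↔ α = 0 ↔ 0 = 5
β ↔ α = 2 ↔ 0 = 3
(α ↔ α) → (β ↔ α) = 5 → 3 = 3
β ↔ α = 2 ↔ 0 = 3
~(β ↔ α) = ~3 = 2
((α ↔ α) → (β ↔ α)) ↔ ~(β ↔ α) = 3 ↔ 2 = 4
~(α → α) ↔ (((α ↔ α) → (β ↔ α)) ↔ ~(β ↔ α)) = 0 ↔ 4 = 1
No assignment yields a value below 1, so this is the minimum.

1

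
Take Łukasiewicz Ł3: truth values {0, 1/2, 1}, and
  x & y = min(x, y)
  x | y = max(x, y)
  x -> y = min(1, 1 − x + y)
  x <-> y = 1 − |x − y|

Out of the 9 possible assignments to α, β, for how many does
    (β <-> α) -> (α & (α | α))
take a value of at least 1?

α = 0, β = 0 ↦ 0  <
α = 0, β = 1/2 ↦ 1/2  <
α = 0, β = 1 ↦ 1  ≥
α = 1/2, β = 0 ↦ 1  ≥
α = 1/2, β = 1/2 ↦ 1/2  <
α = 1/2, β = 1 ↦ 1  ≥
α = 1, β = 0 ↦ 1  ≥
α = 1, β = 1/2 ↦ 1  ≥
α = 1, β = 1 ↦ 1  ≥
So 6 of the 9 assignments meet the threshold.

6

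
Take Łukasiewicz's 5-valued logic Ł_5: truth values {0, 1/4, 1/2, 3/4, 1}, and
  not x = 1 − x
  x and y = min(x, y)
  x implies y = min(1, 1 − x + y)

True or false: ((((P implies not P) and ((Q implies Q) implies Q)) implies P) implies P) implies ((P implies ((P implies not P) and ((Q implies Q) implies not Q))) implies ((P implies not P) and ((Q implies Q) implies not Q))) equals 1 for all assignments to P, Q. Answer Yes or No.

Counterexample: take P = 0, Q = 3/4.
not P = not 0 = 1
P implies not P = 0 implies 1 = 1
Q implies Q = 3/4 implies 3/4 = 1
(Q implies Q) implies Q = 1 implies 3/4 = 3/4
(P implies not P) and ((Q implies Q) implies Q) = 1 and 3/4 = 3/4
((P implies not P) and ((Q implies Q) implies Q)) implies P = 3/4 implies 0 = 1/4
(((P implies not P) and ((Q implies Q) implies Q)) implies P) implies P = 1/4 implies 0 = 3/4
not P = not 0 = 1
P implies not P = 0 implies 1 = 1
Q implies Q = 3/4 implies 3/4 = 1
not Q = not 3/4 = 1/4
(Q implies Q) implies not Q = 1 implies 1/4 = 1/4
(P implies not P) and ((Q implies Q) implies not Q) = 1 and 1/4 = 1/4
P implies ((P implies not P) and ((Q implies Q) implies not Q)) = 0 implies 1/4 = 1
not P = not 0 = 1
P implies not P = 0 implies 1 = 1
Q implies Q = 3/4 implies 3/4 = 1
not Q = not 3/4 = 1/4
(Q implies Q) implies not Q = 1 implies 1/4 = 1/4
(P implies not P) and ((Q implies Q) implies not Q) = 1 and 1/4 = 1/4
(P implies ((P implies not P) and ((Q implies Q) implies not Q))) implies ((P implies not P) and ((Q implies Q) implies not Q)) = 1 implies 1/4 = 1/4
((((P implies not P) and ((Q implies Q) implies Q)) implies P) implies P) implies ((P implies ((P implies not P) and ((Q implies Q) implies not Q))) implies ((P implies not P) and ((Q implies Q) implies not Q))) = 3/4 implies 1/4 = 1/2
This gives 1/2 ≠ 1.

No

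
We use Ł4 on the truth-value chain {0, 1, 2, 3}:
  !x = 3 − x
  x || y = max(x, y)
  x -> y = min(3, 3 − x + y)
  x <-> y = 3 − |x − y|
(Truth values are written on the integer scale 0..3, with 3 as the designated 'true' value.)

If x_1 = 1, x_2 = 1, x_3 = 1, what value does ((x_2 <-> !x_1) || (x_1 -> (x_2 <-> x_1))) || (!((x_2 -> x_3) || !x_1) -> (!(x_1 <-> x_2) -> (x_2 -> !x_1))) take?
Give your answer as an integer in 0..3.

!x_1 = !1 = 2
x_2 <-> !x_1 = 1 <-> 2 = 2
x_2 <-> x_1 = 1 <-> 1 = 3
x_1 -> (x_2 <-> x_1) = 1 -> 3 = 3
(x_2 <-> !x_1) || (x_1 -> (x_2 <-> x_1)) = 2 || 3 = 3
x_2 -> x_3 = 1 -> 1 = 3
!x_1 = !1 = 2
(x_2 -> x_3) || !x_1 = 3 || 2 = 3
!((x_2 -> x_3) || !x_1) = !3 = 0
x_1 <-> x_2 = 1 <-> 1 = 3
!(x_1 <-> x_2) = !3 = 0
!x_1 = !1 = 2
x_2 -> !x_1 = 1 -> 2 = 3
!(x_1 <-> x_2) -> (x_2 -> !x_1) = 0 -> 3 = 3
!((x_2 -> x_3) || !x_1) -> (!(x_1 <-> x_2) -> (x_2 -> !x_1)) = 0 -> 3 = 3
((x_2 <-> !x_1) || (x_1 -> (x_2 <-> x_1))) || (!((x_2 -> x_3) || !x_1) -> (!(x_1 <-> x_2) -> (x_2 -> !x_1))) = 3 || 3 = 3

3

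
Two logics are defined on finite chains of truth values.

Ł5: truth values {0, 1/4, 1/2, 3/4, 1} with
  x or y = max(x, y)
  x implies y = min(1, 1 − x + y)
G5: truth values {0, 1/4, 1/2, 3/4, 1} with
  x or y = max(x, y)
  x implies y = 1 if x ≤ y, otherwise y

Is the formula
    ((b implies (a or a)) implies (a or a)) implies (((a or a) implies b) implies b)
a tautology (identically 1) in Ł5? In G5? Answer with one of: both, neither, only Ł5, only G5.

only Ł5

In Ł5: every assignment gives 1 — tautology.
In G5: at a = 0, b = 1/4 the value is 1/4 — not a tautology.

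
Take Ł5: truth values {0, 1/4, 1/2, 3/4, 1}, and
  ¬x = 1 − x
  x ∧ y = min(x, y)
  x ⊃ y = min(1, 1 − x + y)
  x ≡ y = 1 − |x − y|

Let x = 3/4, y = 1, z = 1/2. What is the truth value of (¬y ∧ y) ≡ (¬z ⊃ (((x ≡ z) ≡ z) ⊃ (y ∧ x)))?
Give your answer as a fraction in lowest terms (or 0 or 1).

0

¬y = ¬1 = 0
¬y ∧ y = 0 ∧ 1 = 0
¬z = ¬1/2 = 1/2
x ≡ z = 3/4 ≡ 1/2 = 3/4
(x ≡ z) ≡ z = 3/4 ≡ 1/2 = 3/4
y ∧ x = 1 ∧ 3/4 = 3/4
((x ≡ z) ≡ z) ⊃ (y ∧ x) = 3/4 ⊃ 3/4 = 1
¬z ⊃ (((x ≡ z) ≡ z) ⊃ (y ∧ x)) = 1/2 ⊃ 1 = 1
(¬y ∧ y) ≡ (¬z ⊃ (((x ≡ z) ≡ z) ⊃ (y ∧ x))) = 0 ≡ 1 = 0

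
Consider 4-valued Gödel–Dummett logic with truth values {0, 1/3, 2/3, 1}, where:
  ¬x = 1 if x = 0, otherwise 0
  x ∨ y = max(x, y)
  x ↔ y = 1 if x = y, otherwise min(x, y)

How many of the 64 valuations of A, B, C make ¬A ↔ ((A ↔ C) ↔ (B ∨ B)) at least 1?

value 1: 22 assignments (counts)
value 2/3: 1 assignment
value 1/3: 1 assignment
value 0: 40 assignments
So 22 of the 64 assignments meet the threshold.

22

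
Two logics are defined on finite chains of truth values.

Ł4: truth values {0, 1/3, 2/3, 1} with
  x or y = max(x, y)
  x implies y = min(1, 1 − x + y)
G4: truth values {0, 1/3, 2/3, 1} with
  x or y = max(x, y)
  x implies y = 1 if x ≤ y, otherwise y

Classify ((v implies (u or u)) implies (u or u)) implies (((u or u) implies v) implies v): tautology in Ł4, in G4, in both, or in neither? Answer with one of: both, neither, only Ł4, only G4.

In Ł4: every assignment gives 1 — tautology.
In G4: at u = 0, v = 1/3 the value is 1/3 — not a tautology.

only Ł4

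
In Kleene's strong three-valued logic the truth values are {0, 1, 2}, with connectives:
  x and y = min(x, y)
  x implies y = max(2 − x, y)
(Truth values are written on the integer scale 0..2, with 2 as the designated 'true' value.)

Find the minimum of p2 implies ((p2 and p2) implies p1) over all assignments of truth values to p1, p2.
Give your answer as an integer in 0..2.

0

Take p1 = 0, p2 = 2:
p2 and p2 = 2 and 2 = 2
(p2 and p2) implies p1 = 2 implies 0 = 0
p2 implies ((p2 and p2) implies p1) = 2 implies 0 = 0
No assignment yields a value below 0, so this is the minimum.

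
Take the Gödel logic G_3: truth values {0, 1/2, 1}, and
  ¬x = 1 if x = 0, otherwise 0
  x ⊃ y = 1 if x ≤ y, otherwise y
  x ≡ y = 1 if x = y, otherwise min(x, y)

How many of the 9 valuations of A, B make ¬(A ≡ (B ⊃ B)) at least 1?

3

A = 0, B = 0 ↦ 1  ≥
A = 0, B = 1/2 ↦ 1  ≥
A = 0, B = 1 ↦ 1  ≥
A = 1/2, B = 0 ↦ 0  <
A = 1/2, B = 1/2 ↦ 0  <
A = 1/2, B = 1 ↦ 0  <
A = 1, B = 0 ↦ 0  <
A = 1, B = 1/2 ↦ 0  <
A = 1, B = 1 ↦ 0  <
So 3 of the 9 assignments meet the threshold.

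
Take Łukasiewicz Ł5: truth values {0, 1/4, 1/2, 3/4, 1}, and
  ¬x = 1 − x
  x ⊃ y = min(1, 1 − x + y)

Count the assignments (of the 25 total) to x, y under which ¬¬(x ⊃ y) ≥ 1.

value 1: 15 assignments (counts)
value 3/4: 4 assignments
value 1/2: 3 assignments
value 1/4: 2 assignments
value 0: 1 assignment
So 15 of the 25 assignments meet the threshold.

15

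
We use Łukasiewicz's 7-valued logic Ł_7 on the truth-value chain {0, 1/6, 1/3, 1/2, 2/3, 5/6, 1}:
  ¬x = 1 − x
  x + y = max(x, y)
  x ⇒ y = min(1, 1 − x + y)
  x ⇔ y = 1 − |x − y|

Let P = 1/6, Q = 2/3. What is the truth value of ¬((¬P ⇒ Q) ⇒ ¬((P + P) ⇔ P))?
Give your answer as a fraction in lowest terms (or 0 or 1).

5/6

¬P = ¬1/6 = 5/6
¬P ⇒ Q = 5/6 ⇒ 2/3 = 5/6
P + P = 1/6 + 1/6 = 1/6
(P + P) ⇔ P = 1/6 ⇔ 1/6 = 1
¬((P + P) ⇔ P) = ¬1 = 0
(¬P ⇒ Q) ⇒ ¬((P + P) ⇔ P) = 5/6 ⇒ 0 = 1/6
¬((¬P ⇒ Q) ⇒ ¬((P + P) ⇔ P)) = ¬1/6 = 5/6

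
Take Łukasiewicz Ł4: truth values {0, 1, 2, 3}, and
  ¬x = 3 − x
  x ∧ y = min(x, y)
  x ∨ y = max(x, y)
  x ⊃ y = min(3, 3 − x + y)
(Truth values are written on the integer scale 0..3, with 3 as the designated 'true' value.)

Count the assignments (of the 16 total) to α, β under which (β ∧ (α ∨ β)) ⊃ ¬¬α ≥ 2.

13

α = 0, β = 0 ↦ 3  ≥
α = 0, β = 1 ↦ 2  ≥
α = 0, β = 2 ↦ 1  <
α = 0, β = 3 ↦ 0  <
α = 1, β = 0 ↦ 3  ≥
α = 1, β = 1 ↦ 3  ≥
α = 1, β = 2 ↦ 2  ≥
α = 1, β = 3 ↦ 1  <
α = 2, β = 0 ↦ 3  ≥
α = 2, β = 1 ↦ 3  ≥
α = 2, β = 2 ↦ 3  ≥
α = 2, β = 3 ↦ 2  ≥
α = 3, β = 0 ↦ 3  ≥
α = 3, β = 1 ↦ 3  ≥
α = 3, β = 2 ↦ 3  ≥
α = 3, β = 3 ↦ 3  ≥
So 13 of the 16 assignments meet the threshold.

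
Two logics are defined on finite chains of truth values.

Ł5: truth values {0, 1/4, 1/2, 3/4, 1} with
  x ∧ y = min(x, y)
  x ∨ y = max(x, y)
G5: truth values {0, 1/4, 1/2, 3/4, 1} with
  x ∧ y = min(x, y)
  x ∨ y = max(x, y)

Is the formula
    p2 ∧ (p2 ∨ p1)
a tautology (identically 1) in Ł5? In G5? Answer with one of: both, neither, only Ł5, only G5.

neither

In Ł5: at p1 = 0, p2 = 0 the value is 0 — not a tautology.
In G5: at p1 = 0, p2 = 0 the value is 0 — not a tautology.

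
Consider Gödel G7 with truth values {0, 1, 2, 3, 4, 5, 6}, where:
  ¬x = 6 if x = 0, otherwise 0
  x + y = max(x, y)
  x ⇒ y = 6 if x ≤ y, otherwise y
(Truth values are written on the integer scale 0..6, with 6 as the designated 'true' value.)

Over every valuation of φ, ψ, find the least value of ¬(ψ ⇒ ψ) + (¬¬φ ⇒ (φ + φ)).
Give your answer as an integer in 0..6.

1

Take φ = 1, ψ = 0:
ψ ⇒ ψ = 0 ⇒ 0 = 6
¬(ψ ⇒ ψ) = ¬6 = 0
¬φ = ¬1 = 0
¬¬φ = ¬0 = 6
φ + φ = 1 + 1 = 1
¬¬φ ⇒ (φ + φ) = 6 ⇒ 1 = 1
¬(ψ ⇒ ψ) + (¬¬φ ⇒ (φ + φ)) = 0 + 1 = 1
No assignment yields a value below 1, so this is the minimum.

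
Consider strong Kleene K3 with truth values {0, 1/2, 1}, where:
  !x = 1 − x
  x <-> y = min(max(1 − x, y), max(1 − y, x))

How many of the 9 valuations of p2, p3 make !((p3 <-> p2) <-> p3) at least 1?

p2 = 0, p3 = 0 ↦ 1  ≥
p2 = 0, p3 = 1/2 ↦ 1/2  <
p2 = 0, p3 = 1 ↦ 1  ≥
p2 = 1/2, p3 = 0 ↦ 1/2  <
p2 = 1/2, p3 = 1/2 ↦ 1/2  <
p2 = 1/2, p3 = 1 ↦ 1/2  <
p2 = 1, p3 = 0 ↦ 0  <
p2 = 1, p3 = 1/2 ↦ 1/2  <
p2 = 1, p3 = 1 ↦ 0  <
So 2 of the 9 assignments meet the threshold.

2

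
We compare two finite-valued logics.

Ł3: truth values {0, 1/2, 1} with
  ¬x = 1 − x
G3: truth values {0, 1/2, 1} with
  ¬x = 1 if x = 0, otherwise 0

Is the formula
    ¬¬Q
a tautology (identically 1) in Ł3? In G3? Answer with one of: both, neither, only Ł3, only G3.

neither

In Ł3: at Q = 0 the value is 0 — not a tautology.
In G3: at Q = 0 the value is 0 — not a tautology.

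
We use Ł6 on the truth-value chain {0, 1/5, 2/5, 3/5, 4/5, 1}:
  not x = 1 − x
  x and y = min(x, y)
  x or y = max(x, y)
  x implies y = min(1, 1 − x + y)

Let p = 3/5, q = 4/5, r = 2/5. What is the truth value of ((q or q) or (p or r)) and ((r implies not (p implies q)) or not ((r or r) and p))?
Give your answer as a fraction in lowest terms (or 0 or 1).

3/5

q or q = 4/5 or 4/5 = 4/5
p or r = 3/5 or 2/5 = 3/5
(q or q) or (p or r) = 4/5 or 3/5 = 4/5
p implies q = 3/5 implies 4/5 = 1
not (p implies q) = not 1 = 0
r implies not (p implies q) = 2/5 implies 0 = 3/5
r or r = 2/5 or 2/5 = 2/5
(r or r) and p = 2/5 and 3/5 = 2/5
not ((r or r) and p) = not 2/5 = 3/5
(r implies not (p implies q)) or not ((r or r) and p) = 3/5 or 3/5 = 3/5
((q or q) or (p or r)) and ((r implies not (p implies q)) or not ((r or r) and p)) = 4/5 and 3/5 = 3/5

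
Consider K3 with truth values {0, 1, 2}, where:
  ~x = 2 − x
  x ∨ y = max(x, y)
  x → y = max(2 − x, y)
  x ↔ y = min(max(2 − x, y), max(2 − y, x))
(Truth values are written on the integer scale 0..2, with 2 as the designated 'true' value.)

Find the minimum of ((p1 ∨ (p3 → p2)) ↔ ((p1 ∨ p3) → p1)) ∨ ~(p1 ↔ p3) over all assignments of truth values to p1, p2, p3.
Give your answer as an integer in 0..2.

1

Take p1 = 0, p2 = 0, p3 = 1:
p3 → p2 = 1 → 0 = 1
p1 ∨ (p3 → p2) = 0 ∨ 1 = 1
p1 ∨ p3 = 0 ∨ 1 = 1
(p1 ∨ p3) → p1 = 1 → 0 = 1
(p1 ∨ (p3 → p2)) ↔ ((p1 ∨ p3) → p1) = 1 ↔ 1 = 1
p1 ↔ p3 = 0 ↔ 1 = 1
~(p1 ↔ p3) = ~1 = 1
((p1 ∨ (p3 → p2)) ↔ ((p1 ∨ p3) → p1)) ∨ ~(p1 ↔ p3) = 1 ∨ 1 = 1
No assignment yields a value below 1, so this is the minimum.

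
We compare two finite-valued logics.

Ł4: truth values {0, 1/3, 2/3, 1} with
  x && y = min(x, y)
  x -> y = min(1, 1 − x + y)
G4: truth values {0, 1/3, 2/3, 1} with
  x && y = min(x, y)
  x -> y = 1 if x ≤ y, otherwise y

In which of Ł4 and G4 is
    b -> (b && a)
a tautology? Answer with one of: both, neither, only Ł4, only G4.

neither

In Ł4: at a = 0, b = 1/3 the value is 2/3 — not a tautology.
In G4: at a = 0, b = 1/3 the value is 0 — not a tautology.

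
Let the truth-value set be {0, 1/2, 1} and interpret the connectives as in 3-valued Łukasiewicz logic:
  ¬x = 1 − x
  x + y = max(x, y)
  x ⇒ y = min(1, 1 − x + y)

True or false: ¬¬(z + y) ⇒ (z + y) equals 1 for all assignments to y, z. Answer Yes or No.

y = 0, z = 0 ↦ 1
y = 0, z = 1/2 ↦ 1
y = 0, z = 1 ↦ 1
y = 1/2, z = 0 ↦ 1
y = 1/2, z = 1/2 ↦ 1
y = 1/2, z = 1 ↦ 1
y = 1, z = 0 ↦ 1
y = 1, z = 1/2 ↦ 1
y = 1, z = 1 ↦ 1
Every assignment gives a value ≥ 1.

Yes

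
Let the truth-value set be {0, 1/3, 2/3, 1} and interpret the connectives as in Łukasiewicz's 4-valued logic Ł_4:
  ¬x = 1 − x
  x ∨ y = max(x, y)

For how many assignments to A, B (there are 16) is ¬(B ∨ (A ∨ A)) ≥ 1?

1

A = 0, B = 0 ↦ 1  ≥
A = 0, B = 1/3 ↦ 2/3  <
A = 0, B = 2/3 ↦ 1/3  <
A = 0, B = 1 ↦ 0  <
A = 1/3, B = 0 ↦ 2/3  <
A = 1/3, B = 1/3 ↦ 2/3  <
A = 1/3, B = 2/3 ↦ 1/3  <
A = 1/3, B = 1 ↦ 0  <
A = 2/3, B = 0 ↦ 1/3  <
A = 2/3, B = 1/3 ↦ 1/3  <
A = 2/3, B = 2/3 ↦ 1/3  <
A = 2/3, B = 1 ↦ 0  <
A = 1, B = 0 ↦ 0  <
A = 1, B = 1/3 ↦ 0  <
A = 1, B = 2/3 ↦ 0  <
A = 1, B = 1 ↦ 0  <
So 1 of the 16 assignments meets the threshold.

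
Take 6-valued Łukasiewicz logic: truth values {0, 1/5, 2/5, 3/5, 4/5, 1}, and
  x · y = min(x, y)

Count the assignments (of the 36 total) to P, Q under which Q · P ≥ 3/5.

9

value 1: 1 assignment (counts)
value 4/5: 3 assignments (counts)
value 3/5: 5 assignments (counts)
value 2/5: 7 assignments
value 1/5: 9 assignments
value 0: 11 assignments
So 9 of the 36 assignments meet the threshold.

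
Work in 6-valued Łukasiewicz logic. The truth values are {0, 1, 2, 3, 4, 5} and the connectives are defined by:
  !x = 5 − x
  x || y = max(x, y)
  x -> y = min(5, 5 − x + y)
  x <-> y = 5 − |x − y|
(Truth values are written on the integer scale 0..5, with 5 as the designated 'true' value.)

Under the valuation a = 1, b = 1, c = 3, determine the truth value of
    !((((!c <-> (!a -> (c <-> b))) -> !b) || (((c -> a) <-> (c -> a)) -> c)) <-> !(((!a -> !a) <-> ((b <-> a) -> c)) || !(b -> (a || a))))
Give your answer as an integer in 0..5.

!c = !3 = 2
!a = !1 = 4
c <-> b = 3 <-> 1 = 3
!a -> (c <-> b) = 4 -> 3 = 4
!c <-> (!a -> (c <-> b)) = 2 <-> 4 = 3
!b = !1 = 4
(!c <-> (!a -> (c <-> b))) -> !b = 3 -> 4 = 5
c -> a = 3 -> 1 = 3
c -> a = 3 -> 1 = 3
(c -> a) <-> (c -> a) = 3 <-> 3 = 5
((c -> a) <-> (c -> a)) -> c = 5 -> 3 = 3
((!c <-> (!a -> (c <-> b))) -> !b) || (((c -> a) <-> (c -> a)) -> c) = 5 || 3 = 5
!a = !1 = 4
!a = !1 = 4
!a -> !a = 4 -> 4 = 5
b <-> a = 1 <-> 1 = 5
(b <-> a) -> c = 5 -> 3 = 3
(!a -> !a) <-> ((b <-> a) -> c) = 5 <-> 3 = 3
a || a = 1 || 1 = 1
b -> (a || a) = 1 -> 1 = 5
!(b -> (a || a)) = !5 = 0
((!a -> !a) <-> ((b <-> a) -> c)) || !(b -> (a || a)) = 3 || 0 = 3
!(((!a -> !a) <-> ((b <-> a) -> c)) || !(b -> (a || a))) = !3 = 2
(((!c <-> (!a -> (c <-> b))) -> !b) || (((c -> a) <-> (c -> a)) -> c)) <-> !(((!a -> !a) <-> ((b <-> a) -> c)) || !(b -> (a || a))) = 5 <-> 2 = 2
!((((!c <-> (!a -> (c <-> b))) -> !b) || (((c -> a) <-> (c -> a)) -> c)) <-> !(((!a -> !a) <-> ((b <-> a) -> c)) || !(b -> (a || a)))) = !2 = 3

3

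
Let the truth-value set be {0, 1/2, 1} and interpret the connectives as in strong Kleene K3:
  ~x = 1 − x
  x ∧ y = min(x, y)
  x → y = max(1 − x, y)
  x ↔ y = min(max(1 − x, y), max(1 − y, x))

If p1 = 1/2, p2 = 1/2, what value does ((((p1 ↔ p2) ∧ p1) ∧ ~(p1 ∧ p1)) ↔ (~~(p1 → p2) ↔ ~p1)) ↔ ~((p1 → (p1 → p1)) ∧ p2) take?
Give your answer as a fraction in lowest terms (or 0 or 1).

p1 ↔ p2 = 1/2 ↔ 1/2 = 1/2
(p1 ↔ p2) ∧ p1 = 1/2 ∧ 1/2 = 1/2
p1 ∧ p1 = 1/2 ∧ 1/2 = 1/2
~(p1 ∧ p1) = ~1/2 = 1/2
((p1 ↔ p2) ∧ p1) ∧ ~(p1 ∧ p1) = 1/2 ∧ 1/2 = 1/2
p1 → p2 = 1/2 → 1/2 = 1/2
~(p1 → p2) = ~1/2 = 1/2
~~(p1 → p2) = ~1/2 = 1/2
~p1 = ~1/2 = 1/2
~~(p1 → p2) ↔ ~p1 = 1/2 ↔ 1/2 = 1/2
(((p1 ↔ p2) ∧ p1) ∧ ~(p1 ∧ p1)) ↔ (~~(p1 → p2) ↔ ~p1) = 1/2 ↔ 1/2 = 1/2
p1 → p1 = 1/2 → 1/2 = 1/2
p1 → (p1 → p1) = 1/2 → 1/2 = 1/2
(p1 → (p1 → p1)) ∧ p2 = 1/2 ∧ 1/2 = 1/2
~((p1 → (p1 → p1)) ∧ p2) = ~1/2 = 1/2
((((p1 ↔ p2) ∧ p1) ∧ ~(p1 ∧ p1)) ↔ (~~(p1 → p2) ↔ ~p1)) ↔ ~((p1 → (p1 → p1)) ∧ p2) = 1/2 ↔ 1/2 = 1/2

1/2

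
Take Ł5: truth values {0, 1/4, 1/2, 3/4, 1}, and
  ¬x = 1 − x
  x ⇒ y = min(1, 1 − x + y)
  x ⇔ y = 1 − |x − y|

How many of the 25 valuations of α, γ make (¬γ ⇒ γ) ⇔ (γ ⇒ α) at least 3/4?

10

value 1: 6 assignments (counts)
value 3/4: 4 assignments (counts)
value 1/2: 7 assignments
value 1/4: 2 assignments
value 0: 6 assignments
So 10 of the 25 assignments meet the threshold.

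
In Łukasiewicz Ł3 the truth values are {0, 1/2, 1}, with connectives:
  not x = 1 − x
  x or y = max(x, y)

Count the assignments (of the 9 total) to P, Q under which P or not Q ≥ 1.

P = 0, Q = 0 ↦ 1  ≥
P = 0, Q = 1/2 ↦ 1/2  <
P = 0, Q = 1 ↦ 0  <
P = 1/2, Q = 0 ↦ 1  ≥
P = 1/2, Q = 1/2 ↦ 1/2  <
P = 1/2, Q = 1 ↦ 1/2  <
P = 1, Q = 0 ↦ 1  ≥
P = 1, Q = 1/2 ↦ 1  ≥
P = 1, Q = 1 ↦ 1  ≥
So 5 of the 9 assignments meet the threshold.

5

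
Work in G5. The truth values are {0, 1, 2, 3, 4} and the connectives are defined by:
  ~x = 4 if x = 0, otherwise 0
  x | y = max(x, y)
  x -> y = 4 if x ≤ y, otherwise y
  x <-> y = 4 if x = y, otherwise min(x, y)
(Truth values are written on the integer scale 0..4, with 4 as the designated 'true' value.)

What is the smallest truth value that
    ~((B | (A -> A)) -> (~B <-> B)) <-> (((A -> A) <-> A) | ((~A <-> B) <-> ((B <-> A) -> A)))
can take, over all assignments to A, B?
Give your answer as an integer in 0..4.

1

Take A = 0, B = 1:
A -> A = 0 -> 0 = 4
B | (A -> A) = 1 | 4 = 4
~B = ~1 = 0
~B <-> B = 0 <-> 1 = 0
(B | (A -> A)) -> (~B <-> B) = 4 -> 0 = 0
~((B | (A -> A)) -> (~B <-> B)) = ~0 = 4
A -> A = 0 -> 0 = 4
(A -> A) <-> A = 4 <-> 0 = 0
~A = ~0 = 4
~A <-> B = 4 <-> 1 = 1
B <-> A = 1 <-> 0 = 0
(B <-> A) -> A = 0 -> 0 = 4
(~A <-> B) <-> ((B <-> A) -> A) = 1 <-> 4 = 1
((A -> A) <-> A) | ((~A <-> B) <-> ((B <-> A) -> A)) = 0 | 1 = 1
~((B | (A -> A)) -> (~B <-> B)) <-> (((A -> A) <-> A) | ((~A <-> B) <-> ((B <-> A) -> A))) = 4 <-> 1 = 1
No assignment yields a value below 1, so this is the minimum.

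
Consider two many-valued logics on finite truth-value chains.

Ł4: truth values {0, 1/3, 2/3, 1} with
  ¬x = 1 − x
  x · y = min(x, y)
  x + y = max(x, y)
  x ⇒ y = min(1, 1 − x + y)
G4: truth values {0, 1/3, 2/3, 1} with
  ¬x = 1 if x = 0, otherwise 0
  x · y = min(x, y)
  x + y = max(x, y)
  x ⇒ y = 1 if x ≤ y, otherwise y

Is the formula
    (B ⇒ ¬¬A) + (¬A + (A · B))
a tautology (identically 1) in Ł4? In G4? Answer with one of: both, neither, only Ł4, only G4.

In Ł4: at A = 1/3, B = 2/3 the value is 2/3 — not a tautology.
In G4: every assignment gives 1 — tautology.

only G4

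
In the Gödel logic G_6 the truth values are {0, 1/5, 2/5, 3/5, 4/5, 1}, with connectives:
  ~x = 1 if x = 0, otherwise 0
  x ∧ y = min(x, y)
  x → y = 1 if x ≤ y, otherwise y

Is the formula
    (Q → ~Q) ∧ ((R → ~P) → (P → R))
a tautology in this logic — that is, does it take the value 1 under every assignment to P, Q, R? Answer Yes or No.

No

Counterexample: take P = 0, Q = 1/5, R = 0.
~Q = ~1/5 = 0
Q → ~Q = 1/5 → 0 = 0
~P = ~0 = 1
R → ~P = 0 → 1 = 1
P → R = 0 → 0 = 1
(R → ~P) → (P → R) = 1 → 1 = 1
(Q → ~Q) ∧ ((R → ~P) → (P → R)) = 0 ∧ 1 = 0
This gives 0 ≠ 1.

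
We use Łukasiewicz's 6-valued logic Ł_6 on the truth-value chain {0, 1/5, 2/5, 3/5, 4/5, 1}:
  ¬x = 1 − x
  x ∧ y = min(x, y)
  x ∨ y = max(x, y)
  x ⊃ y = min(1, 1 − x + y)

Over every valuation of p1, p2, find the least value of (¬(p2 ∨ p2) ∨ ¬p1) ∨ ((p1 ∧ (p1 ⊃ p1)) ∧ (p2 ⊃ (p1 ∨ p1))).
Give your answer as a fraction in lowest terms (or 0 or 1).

3/5

Take p1 = 2/5, p2 = 2/5:
p2 ∨ p2 = 2/5 ∨ 2/5 = 2/5
¬(p2 ∨ p2) = ¬2/5 = 3/5
¬p1 = ¬2/5 = 3/5
¬(p2 ∨ p2) ∨ ¬p1 = 3/5 ∨ 3/5 = 3/5
p1 ⊃ p1 = 2/5 ⊃ 2/5 = 1
p1 ∧ (p1 ⊃ p1) = 2/5 ∧ 1 = 2/5
p1 ∨ p1 = 2/5 ∨ 2/5 = 2/5
p2 ⊃ (p1 ∨ p1) = 2/5 ⊃ 2/5 = 1
(p1 ∧ (p1 ⊃ p1)) ∧ (p2 ⊃ (p1 ∨ p1)) = 2/5 ∧ 1 = 2/5
(¬(p2 ∨ p2) ∨ ¬p1) ∨ ((p1 ∧ (p1 ⊃ p1)) ∧ (p2 ⊃ (p1 ∨ p1))) = 3/5 ∨ 2/5 = 3/5
No assignment yields a value below 3/5, so this is the minimum.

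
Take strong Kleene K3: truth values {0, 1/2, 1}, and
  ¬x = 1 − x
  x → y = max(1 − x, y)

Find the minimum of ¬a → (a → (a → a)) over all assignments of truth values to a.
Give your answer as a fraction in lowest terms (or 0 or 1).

1/2

Take a = 1/2:
¬a = ¬1/2 = 1/2
a → a = 1/2 → 1/2 = 1/2
a → (a → a) = 1/2 → 1/2 = 1/2
¬a → (a → (a → a)) = 1/2 → 1/2 = 1/2
No assignment yields a value below 1/2, so this is the minimum.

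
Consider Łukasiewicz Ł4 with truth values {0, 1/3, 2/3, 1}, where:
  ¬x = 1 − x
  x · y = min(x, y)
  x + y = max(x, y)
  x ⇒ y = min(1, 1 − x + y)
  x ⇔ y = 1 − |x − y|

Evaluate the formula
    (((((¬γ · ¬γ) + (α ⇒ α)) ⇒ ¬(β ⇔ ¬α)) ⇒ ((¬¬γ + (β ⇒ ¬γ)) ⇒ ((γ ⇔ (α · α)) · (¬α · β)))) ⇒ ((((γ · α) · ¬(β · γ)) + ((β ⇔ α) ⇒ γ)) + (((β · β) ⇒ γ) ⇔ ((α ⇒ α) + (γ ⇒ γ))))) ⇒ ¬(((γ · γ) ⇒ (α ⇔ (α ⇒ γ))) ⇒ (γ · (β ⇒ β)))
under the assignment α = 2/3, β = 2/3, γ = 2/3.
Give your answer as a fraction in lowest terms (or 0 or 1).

1/3

¬γ = ¬2/3 = 1/3
¬γ = ¬2/3 = 1/3
¬γ · ¬γ = 1/3 · 1/3 = 1/3
α ⇒ α = 2/3 ⇒ 2/3 = 1
(¬γ · ¬γ) + (α ⇒ α) = 1/3 + 1 = 1
¬α = ¬2/3 = 1/3
β ⇔ ¬α = 2/3 ⇔ 1/3 = 2/3
¬(β ⇔ ¬α) = ¬2/3 = 1/3
((¬γ · ¬γ) + (α ⇒ α)) ⇒ ¬(β ⇔ ¬α) = 1 ⇒ 1/3 = 1/3
¬γ = ¬2/3 = 1/3
¬¬γ = ¬1/3 = 2/3
¬γ = ¬2/3 = 1/3
β ⇒ ¬γ = 2/3 ⇒ 1/3 = 2/3
¬¬γ + (β ⇒ ¬γ) = 2/3 + 2/3 = 2/3
α · α = 2/3 · 2/3 = 2/3
γ ⇔ (α · α) = 2/3 ⇔ 2/3 = 1
¬α = ¬2/3 = 1/3
¬α · β = 1/3 · 2/3 = 1/3
(γ ⇔ (α · α)) · (¬α · β) = 1 · 1/3 = 1/3
(¬¬γ + (β ⇒ ¬γ)) ⇒ ((γ ⇔ (α · α)) · (¬α · β)) = 2/3 ⇒ 1/3 = 2/3
(((¬γ · ¬γ) + (α ⇒ α)) ⇒ ¬(β ⇔ ¬α)) ⇒ ((¬¬γ + (β ⇒ ¬γ)) ⇒ ((γ ⇔ (α · α)) · (¬α · β))) = 1/3 ⇒ 2/3 = 1
γ · α = 2/3 · 2/3 = 2/3
β · γ = 2/3 · 2/3 = 2/3
¬(β · γ) = ¬2/3 = 1/3
(γ · α) · ¬(β · γ) = 2/3 · 1/3 = 1/3
β ⇔ α = 2/3 ⇔ 2/3 = 1
(β ⇔ α) ⇒ γ = 1 ⇒ 2/3 = 2/3
((γ · α) · ¬(β · γ)) + ((β ⇔ α) ⇒ γ) = 1/3 + 2/3 = 2/3
β · β = 2/3 · 2/3 = 2/3
(β · β) ⇒ γ = 2/3 ⇒ 2/3 = 1
α ⇒ α = 2/3 ⇒ 2/3 = 1
γ ⇒ γ = 2/3 ⇒ 2/3 = 1
(α ⇒ α) + (γ ⇒ γ) = 1 + 1 = 1
((β · β) ⇒ γ) ⇔ ((α ⇒ α) + (γ ⇒ γ)) = 1 ⇔ 1 = 1
(((γ · α) · ¬(β · γ)) + ((β ⇔ α) ⇒ γ)) + (((β · β) ⇒ γ) ⇔ ((α ⇒ α) + (γ ⇒ γ))) = 2/3 + 1 = 1
((((¬γ · ¬γ) + (α ⇒ α)) ⇒ ¬(β ⇔ ¬α)) ⇒ ((¬¬γ + (β ⇒ ¬γ)) ⇒ ((γ ⇔ (α · α)) · (¬α · β)))) ⇒ ((((γ · α) · ¬(β · γ)) + ((β ⇔ α) ⇒ γ)) + (((β · β) ⇒ γ) ⇔ ((α ⇒ α) + (γ ⇒ γ)))) = 1 ⇒ 1 = 1
γ · γ = 2/3 · 2/3 = 2/3
α ⇒ γ = 2/3 ⇒ 2/3 = 1
α ⇔ (α ⇒ γ) = 2/3 ⇔ 1 = 2/3
(γ · γ) ⇒ (α ⇔ (α ⇒ γ)) = 2/3 ⇒ 2/3 = 1
β ⇒ β = 2/3 ⇒ 2/3 = 1
γ · (β ⇒ β) = 2/3 · 1 = 2/3
((γ · γ) ⇒ (α ⇔ (α ⇒ γ))) ⇒ (γ · (β ⇒ β)) = 1 ⇒ 2/3 = 2/3
¬(((γ · γ) ⇒ (α ⇔ (α ⇒ γ))) ⇒ (γ · (β ⇒ β))) = ¬2/3 = 1/3
(((((¬γ · ¬γ) + (α ⇒ α)) ⇒ ¬(β ⇔ ¬α)) ⇒ ((¬¬γ + (β ⇒ ¬γ)) ⇒ ((γ ⇔ (α · α)) · (¬α · β)))) ⇒ ((((γ · α) · ¬(β · γ)) + ((β ⇔ α) ⇒ γ)) + (((β · β) ⇒ γ) ⇔ ((α ⇒ α) + (γ ⇒ γ))))) ⇒ ¬(((γ · γ) ⇒ (α ⇔ (α ⇒ γ))) ⇒ (γ · (β ⇒ β))) = 1 ⇒ 1/3 = 1/3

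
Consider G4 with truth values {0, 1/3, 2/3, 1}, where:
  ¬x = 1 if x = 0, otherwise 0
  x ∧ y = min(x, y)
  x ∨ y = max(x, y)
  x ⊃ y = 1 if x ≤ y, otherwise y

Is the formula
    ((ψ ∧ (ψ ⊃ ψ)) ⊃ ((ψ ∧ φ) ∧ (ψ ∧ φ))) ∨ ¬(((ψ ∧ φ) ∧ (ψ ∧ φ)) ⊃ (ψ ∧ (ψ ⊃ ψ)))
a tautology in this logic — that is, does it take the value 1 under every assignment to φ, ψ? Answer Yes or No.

Counterexample: take φ = 0, ψ = 1/3.
ψ ⊃ ψ = 1/3 ⊃ 1/3 = 1
ψ ∧ (ψ ⊃ ψ) = 1/3 ∧ 1 = 1/3
ψ ∧ φ = 1/3 ∧ 0 = 0
ψ ∧ φ = 1/3 ∧ 0 = 0
(ψ ∧ φ) ∧ (ψ ∧ φ) = 0 ∧ 0 = 0
(ψ ∧ (ψ ⊃ ψ)) ⊃ ((ψ ∧ φ) ∧ (ψ ∧ φ)) = 1/3 ⊃ 0 = 0
((ψ ∧ φ) ∧ (ψ ∧ φ)) ⊃ (ψ ∧ (ψ ⊃ ψ)) = 0 ⊃ 1/3 = 1
¬(((ψ ∧ φ) ∧ (ψ ∧ φ)) ⊃ (ψ ∧ (ψ ⊃ ψ))) = ¬1 = 0
((ψ ∧ (ψ ⊃ ψ)) ⊃ ((ψ ∧ φ) ∧ (ψ ∧ φ))) ∨ ¬(((ψ ∧ φ) ∧ (ψ ∧ φ)) ⊃ (ψ ∧ (ψ ⊃ ψ))) = 0 ∨ 0 = 0
This gives 0 ≠ 1.

No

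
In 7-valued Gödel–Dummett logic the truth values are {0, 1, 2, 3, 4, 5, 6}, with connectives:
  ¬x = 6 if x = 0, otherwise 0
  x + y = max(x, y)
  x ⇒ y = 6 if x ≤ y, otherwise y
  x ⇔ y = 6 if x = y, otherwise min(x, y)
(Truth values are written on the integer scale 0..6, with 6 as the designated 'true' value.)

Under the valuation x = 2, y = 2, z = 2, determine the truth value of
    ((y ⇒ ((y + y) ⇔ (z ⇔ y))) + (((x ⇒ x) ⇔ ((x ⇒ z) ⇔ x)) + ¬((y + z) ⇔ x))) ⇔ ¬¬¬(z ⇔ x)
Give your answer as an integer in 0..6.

y + y = 2 + 2 = 2
z ⇔ y = 2 ⇔ 2 = 6
(y + y) ⇔ (z ⇔ y) = 2 ⇔ 6 = 2
y ⇒ ((y + y) ⇔ (z ⇔ y)) = 2 ⇒ 2 = 6
x ⇒ x = 2 ⇒ 2 = 6
x ⇒ z = 2 ⇒ 2 = 6
(x ⇒ z) ⇔ x = 6 ⇔ 2 = 2
(x ⇒ x) ⇔ ((x ⇒ z) ⇔ x) = 6 ⇔ 2 = 2
y + z = 2 + 2 = 2
(y + z) ⇔ x = 2 ⇔ 2 = 6
¬((y + z) ⇔ x) = ¬6 = 0
((x ⇒ x) ⇔ ((x ⇒ z) ⇔ x)) + ¬((y + z) ⇔ x) = 2 + 0 = 2
(y ⇒ ((y + y) ⇔ (z ⇔ y))) + (((x ⇒ x) ⇔ ((x ⇒ z) ⇔ x)) + ¬((y + z) ⇔ x)) = 6 + 2 = 6
z ⇔ x = 2 ⇔ 2 = 6
¬(z ⇔ x) = ¬6 = 0
¬¬(z ⇔ x) = ¬0 = 6
¬¬¬(z ⇔ x) = ¬6 = 0
((y ⇒ ((y + y) ⇔ (z ⇔ y))) + (((x ⇒ x) ⇔ ((x ⇒ z) ⇔ x)) + ¬((y + z) ⇔ x))) ⇔ ¬¬¬(z ⇔ x) = 6 ⇔ 0 = 0

0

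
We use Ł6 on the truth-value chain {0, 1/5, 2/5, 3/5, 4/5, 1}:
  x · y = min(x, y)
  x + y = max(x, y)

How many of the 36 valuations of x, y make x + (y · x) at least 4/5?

value 1: 6 assignments (counts)
value 4/5: 6 assignments (counts)
value 3/5: 6 assignments
value 2/5: 6 assignments
value 1/5: 6 assignments
value 0: 6 assignments
So 12 of the 36 assignments meet the threshold.

12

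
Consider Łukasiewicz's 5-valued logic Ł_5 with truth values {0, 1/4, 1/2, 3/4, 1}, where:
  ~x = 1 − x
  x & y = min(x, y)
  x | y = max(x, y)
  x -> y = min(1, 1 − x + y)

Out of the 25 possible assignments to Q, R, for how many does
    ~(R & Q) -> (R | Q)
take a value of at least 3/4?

value 1: 15 assignments (counts)
value 3/4: 4 assignments (counts)
value 1/2: 3 assignments
value 1/4: 2 assignments
value 0: 1 assignment
So 19 of the 25 assignments meet the threshold.

19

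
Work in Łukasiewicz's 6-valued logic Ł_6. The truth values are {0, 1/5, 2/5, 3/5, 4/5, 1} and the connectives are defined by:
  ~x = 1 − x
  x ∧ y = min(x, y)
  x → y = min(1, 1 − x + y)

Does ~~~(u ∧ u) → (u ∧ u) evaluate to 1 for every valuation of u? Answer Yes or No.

Counterexample: take u = 0.
u ∧ u = 0 ∧ 0 = 0
~(u ∧ u) = ~0 = 1
~~(u ∧ u) = ~1 = 0
~~~(u ∧ u) = ~0 = 1
u ∧ u = 0 ∧ 0 = 0
~~~(u ∧ u) → (u ∧ u) = 1 → 0 = 0
This gives 0 ≠ 1.

No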